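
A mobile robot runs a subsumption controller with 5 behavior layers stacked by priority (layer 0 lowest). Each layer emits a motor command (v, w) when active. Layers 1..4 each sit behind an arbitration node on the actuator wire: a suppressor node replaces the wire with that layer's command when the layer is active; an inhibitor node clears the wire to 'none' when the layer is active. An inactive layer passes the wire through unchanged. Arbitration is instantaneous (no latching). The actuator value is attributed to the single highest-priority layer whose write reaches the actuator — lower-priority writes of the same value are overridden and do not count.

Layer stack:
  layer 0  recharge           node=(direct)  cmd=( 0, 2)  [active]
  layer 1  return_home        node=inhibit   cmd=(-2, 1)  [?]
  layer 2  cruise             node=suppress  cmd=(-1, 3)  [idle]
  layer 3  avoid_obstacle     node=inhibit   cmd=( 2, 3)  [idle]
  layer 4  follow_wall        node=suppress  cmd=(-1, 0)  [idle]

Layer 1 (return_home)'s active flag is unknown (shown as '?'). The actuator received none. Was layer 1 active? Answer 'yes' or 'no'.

If layer 1 is active=yes:
  actuator would be none
If layer 1 is active=no:
  actuator would be (0, 2)
Observed none, so layer 1 was active.

yes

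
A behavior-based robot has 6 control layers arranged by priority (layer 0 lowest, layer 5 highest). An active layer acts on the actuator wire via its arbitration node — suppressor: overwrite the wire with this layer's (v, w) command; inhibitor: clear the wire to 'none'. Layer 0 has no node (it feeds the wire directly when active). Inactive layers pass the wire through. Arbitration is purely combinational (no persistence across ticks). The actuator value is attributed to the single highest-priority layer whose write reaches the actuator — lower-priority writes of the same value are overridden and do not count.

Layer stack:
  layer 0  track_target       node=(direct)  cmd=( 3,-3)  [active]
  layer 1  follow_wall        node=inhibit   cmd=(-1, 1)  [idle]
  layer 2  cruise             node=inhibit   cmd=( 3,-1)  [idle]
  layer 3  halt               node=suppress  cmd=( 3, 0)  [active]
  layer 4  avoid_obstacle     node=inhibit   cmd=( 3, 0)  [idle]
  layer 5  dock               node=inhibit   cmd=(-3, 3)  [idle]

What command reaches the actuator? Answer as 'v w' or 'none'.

layer 0 (track_target) active — direct: (3, -3)
layer 1 (follow_wall) idle — unchanged: (3, -3)
layer 2 (cruise) idle — unchanged: (3, -3)
layer 3 (halt) active — suppresses: (3, 0)
layer 4 (avoid_obstacle) idle — unchanged: (3, 0)
layer 5 (dock) idle — unchanged: (3, 0)
→ actuator (3, 0)

3 0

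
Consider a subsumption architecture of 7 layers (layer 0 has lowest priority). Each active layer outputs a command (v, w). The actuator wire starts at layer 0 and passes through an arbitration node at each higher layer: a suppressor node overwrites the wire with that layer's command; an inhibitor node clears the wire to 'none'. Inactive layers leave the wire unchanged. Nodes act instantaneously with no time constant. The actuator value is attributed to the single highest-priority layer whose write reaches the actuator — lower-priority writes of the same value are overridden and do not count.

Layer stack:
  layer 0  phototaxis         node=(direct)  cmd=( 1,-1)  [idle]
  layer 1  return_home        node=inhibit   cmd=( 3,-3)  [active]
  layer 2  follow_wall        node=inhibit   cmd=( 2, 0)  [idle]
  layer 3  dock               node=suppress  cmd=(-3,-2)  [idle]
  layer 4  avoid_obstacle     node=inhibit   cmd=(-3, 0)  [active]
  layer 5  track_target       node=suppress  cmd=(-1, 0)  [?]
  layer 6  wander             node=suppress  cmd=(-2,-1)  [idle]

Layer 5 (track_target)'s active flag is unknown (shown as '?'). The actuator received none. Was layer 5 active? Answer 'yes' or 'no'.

If layer 5 is active=yes:
  actuator would be (-1, 0)
If layer 5 is active=no:
  actuator would be none
Observed none, so layer 5 was idle.

no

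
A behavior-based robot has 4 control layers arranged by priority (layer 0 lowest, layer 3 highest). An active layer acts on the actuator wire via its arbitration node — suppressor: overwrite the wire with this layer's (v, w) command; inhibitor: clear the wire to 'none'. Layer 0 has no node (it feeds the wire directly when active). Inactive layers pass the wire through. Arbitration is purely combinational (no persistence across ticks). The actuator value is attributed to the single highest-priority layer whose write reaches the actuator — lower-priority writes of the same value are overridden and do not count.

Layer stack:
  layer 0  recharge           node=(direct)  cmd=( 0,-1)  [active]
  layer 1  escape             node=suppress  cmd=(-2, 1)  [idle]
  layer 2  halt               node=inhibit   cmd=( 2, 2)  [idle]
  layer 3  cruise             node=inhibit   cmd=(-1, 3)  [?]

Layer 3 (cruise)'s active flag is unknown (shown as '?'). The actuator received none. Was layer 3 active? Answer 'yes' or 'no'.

yes

If layer 3 is active=yes:
  actuator would be none
If layer 3 is active=no:
  actuator would be (0, -1)
Observed none, so layer 3 was active.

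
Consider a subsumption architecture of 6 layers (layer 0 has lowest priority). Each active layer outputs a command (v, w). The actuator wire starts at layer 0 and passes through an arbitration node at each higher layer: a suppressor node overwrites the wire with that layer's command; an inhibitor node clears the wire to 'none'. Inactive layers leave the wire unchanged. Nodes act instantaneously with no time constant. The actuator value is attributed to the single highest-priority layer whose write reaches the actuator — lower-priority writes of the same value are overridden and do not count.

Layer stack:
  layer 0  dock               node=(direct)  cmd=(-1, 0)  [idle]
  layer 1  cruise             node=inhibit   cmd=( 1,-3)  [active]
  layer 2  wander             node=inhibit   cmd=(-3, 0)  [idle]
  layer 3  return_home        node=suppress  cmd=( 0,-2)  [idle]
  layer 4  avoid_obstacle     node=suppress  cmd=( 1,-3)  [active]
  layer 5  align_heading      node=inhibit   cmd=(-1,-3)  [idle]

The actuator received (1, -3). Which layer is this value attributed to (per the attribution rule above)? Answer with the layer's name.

avoid_obstacle

L0 dock: idle → wire = none
L1 cruise: active, inhibitor → wire = none
L2 wander: idle → wire stays none
L3 return_home: idle → wire stays none
L4 avoid_obstacle: active, suppressor → wire = (1, -3)
L5 align_heading: idle → wire stays (1, -3)
actuator = (1, -3)
last writer: layer 4 = avoid_obstacle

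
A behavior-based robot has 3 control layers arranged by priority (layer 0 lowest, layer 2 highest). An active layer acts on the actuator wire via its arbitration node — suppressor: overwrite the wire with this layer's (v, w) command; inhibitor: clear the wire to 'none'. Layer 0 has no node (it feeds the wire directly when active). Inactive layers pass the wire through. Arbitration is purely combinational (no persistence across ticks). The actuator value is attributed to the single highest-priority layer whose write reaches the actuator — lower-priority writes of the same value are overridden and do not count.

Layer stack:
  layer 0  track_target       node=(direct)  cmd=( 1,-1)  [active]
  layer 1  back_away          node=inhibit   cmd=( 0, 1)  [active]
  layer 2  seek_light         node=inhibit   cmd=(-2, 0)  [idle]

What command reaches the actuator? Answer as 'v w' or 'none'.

L0 track_target: active, feeds wire = (1, -1)
L1 back_away: active, inhibitor → wire = none
L2 seek_light: idle → wire stays none
actuator = none

none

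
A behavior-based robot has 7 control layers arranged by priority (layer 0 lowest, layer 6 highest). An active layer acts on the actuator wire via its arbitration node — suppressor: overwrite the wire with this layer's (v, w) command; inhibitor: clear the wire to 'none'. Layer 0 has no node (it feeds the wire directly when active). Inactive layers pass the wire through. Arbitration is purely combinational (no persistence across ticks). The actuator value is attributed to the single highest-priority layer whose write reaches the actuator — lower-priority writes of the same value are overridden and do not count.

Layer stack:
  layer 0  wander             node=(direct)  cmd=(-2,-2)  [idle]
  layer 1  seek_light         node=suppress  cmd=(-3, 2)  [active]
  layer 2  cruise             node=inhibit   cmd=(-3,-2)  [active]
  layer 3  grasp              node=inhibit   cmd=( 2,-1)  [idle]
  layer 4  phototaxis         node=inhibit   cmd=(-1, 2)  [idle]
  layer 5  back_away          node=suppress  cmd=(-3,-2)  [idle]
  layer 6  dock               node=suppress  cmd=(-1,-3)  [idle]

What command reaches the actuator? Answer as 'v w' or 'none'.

none

L0 wander: idle → wire = none
L1 seek_light: active, suppressor → wire = (-3, 2)
L2 cruise: active, inhibitor → wire = none
L3 grasp: idle → wire stays none
L4 phototaxis: idle → wire stays none
L5 back_away: idle → wire stays none
L6 dock: idle → wire stays none
actuator = none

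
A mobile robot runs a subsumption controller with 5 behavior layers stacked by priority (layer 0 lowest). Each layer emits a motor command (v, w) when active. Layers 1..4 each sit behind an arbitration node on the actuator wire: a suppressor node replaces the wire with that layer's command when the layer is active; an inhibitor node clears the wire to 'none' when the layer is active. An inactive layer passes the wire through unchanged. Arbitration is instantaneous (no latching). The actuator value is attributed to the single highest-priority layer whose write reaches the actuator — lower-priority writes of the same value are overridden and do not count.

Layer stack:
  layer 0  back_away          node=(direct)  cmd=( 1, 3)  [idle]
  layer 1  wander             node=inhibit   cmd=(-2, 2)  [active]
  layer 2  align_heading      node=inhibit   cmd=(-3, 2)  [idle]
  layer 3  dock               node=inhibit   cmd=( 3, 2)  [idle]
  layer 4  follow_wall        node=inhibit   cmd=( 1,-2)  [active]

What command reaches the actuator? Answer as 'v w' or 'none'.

L0 back_away: idle → wire = none
L1 wander: active, inhibitor → wire = none
L2 align_heading: idle → wire stays none
L3 dock: idle → wire stays none
L4 follow_wall: active, inhibitor → wire = none
actuator = none

none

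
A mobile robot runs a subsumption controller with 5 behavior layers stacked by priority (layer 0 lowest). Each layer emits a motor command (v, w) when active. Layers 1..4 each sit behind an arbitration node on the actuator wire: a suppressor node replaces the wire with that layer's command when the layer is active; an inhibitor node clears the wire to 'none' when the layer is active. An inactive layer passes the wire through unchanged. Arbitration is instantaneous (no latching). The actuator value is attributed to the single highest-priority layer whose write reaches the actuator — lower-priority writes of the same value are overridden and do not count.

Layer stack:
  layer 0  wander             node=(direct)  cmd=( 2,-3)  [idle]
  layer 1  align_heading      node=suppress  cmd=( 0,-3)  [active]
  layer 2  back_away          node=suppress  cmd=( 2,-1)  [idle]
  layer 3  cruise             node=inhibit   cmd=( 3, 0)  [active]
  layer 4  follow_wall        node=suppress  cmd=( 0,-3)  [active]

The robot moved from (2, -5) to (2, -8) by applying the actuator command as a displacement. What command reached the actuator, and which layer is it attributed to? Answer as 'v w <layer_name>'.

0 -3 follow_wall

displacement = (2, -8) − (2, -5) = (0, -3)
[0] wander off; wire := none
[1] align_heading on (suppress); wire := (0, -3)
[2] back_away off; pass (0, -3)
[3] cruise on (inhibit); wire := none
[4] follow_wall on (suppress); wire := (0, -3)
output (0, -3) — from layer 4 (follow_wall)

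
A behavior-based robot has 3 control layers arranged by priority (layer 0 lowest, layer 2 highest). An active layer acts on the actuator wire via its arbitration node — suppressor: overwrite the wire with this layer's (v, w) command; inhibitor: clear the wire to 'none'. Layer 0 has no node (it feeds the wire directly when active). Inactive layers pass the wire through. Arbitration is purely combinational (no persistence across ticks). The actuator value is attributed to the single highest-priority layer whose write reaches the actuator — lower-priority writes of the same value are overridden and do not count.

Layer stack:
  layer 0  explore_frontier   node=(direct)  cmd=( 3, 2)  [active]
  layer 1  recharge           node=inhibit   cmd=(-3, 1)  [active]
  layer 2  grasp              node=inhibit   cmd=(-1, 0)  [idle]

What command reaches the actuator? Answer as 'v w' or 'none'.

layer 0 (explore_frontier) active — direct: (3, 2)
layer 1 (recharge) active — inhibits: none
layer 2 (grasp) idle — unchanged: none
→ actuator none

none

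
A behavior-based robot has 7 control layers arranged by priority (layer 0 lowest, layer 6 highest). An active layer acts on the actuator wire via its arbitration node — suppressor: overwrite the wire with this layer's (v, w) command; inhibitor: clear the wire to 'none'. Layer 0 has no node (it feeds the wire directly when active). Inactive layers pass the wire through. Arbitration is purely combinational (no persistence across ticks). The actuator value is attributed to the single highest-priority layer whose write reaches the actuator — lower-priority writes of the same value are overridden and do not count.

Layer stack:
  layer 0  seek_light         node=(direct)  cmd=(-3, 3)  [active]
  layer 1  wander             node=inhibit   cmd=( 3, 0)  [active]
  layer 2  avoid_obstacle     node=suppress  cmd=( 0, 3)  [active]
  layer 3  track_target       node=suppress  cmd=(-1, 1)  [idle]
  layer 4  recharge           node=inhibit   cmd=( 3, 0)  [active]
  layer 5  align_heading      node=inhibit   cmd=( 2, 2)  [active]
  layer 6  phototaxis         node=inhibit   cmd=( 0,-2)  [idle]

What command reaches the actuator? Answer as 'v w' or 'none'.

none

[0] seek_light on; wire := (-3, 3)
[1] wander on (inhibit); wire := none
[2] avoid_obstacle on (suppress); wire := (0, 3)
[3] track_target off; pass (0, 3)
[4] recharge on (inhibit); wire := none
[5] align_heading on (inhibit); wire := none
[6] phototaxis off; pass none
output none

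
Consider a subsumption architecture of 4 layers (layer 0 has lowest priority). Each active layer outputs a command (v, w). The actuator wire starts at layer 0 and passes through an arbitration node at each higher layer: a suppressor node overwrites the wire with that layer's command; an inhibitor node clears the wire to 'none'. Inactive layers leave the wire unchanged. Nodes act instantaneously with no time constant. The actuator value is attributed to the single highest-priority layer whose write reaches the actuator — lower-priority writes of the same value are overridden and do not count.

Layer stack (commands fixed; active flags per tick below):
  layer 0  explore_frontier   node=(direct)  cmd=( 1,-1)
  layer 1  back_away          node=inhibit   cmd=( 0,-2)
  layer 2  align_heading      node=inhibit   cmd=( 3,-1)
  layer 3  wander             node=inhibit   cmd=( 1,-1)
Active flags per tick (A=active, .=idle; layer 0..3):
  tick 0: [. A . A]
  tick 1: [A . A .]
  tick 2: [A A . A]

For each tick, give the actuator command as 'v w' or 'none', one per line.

tick 0:
  [0] explore_frontier off; wire := none
  [1] back_away on (inhibit); wire := none
  [2] align_heading off; pass none
  [3] wander on (inhibit); wire := none
  output none
tick 1:
  [0] explore_frontier on; wire := (1, -1)
  [1] back_away off; pass (1, -1)
  [2] align_heading on (inhibit); wire := none
  [3] wander off; pass none
  output none
tick 2:
  [0] explore_frontier on; wire := (1, -1)
  [1] back_away on (inhibit); wire := none
  [2] align_heading off; pass none
  [3] wander on (inhibit); wire := none
  output none

none
none
none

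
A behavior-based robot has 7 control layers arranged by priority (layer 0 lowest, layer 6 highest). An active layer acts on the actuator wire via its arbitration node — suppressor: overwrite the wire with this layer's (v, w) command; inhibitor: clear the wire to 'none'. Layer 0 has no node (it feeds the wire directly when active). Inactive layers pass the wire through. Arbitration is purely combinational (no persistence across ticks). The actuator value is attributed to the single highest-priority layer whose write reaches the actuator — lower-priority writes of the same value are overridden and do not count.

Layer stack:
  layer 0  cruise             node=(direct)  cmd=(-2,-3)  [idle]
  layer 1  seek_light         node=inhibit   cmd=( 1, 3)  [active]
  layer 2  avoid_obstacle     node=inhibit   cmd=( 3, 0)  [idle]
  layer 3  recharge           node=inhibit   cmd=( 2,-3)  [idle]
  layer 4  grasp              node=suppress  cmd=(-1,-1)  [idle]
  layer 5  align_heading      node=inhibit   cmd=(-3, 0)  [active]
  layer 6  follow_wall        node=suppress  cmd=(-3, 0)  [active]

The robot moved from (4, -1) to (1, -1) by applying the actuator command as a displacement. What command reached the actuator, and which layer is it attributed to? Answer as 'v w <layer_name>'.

-3 0 follow_wall

displacement = (1, -1) − (4, -1) = (-3, 0)
[0] cruise off; wire := none
[1] seek_light on (inhibit); wire := none
[2] avoid_obstacle off; pass none
[3] recharge off; pass none
[4] grasp off; pass none
[5] align_heading on (inhibit); wire := none
[6] follow_wall on (suppress); wire := (-3, 0)
output (-3, 0) — from layer 6 (follow_wall)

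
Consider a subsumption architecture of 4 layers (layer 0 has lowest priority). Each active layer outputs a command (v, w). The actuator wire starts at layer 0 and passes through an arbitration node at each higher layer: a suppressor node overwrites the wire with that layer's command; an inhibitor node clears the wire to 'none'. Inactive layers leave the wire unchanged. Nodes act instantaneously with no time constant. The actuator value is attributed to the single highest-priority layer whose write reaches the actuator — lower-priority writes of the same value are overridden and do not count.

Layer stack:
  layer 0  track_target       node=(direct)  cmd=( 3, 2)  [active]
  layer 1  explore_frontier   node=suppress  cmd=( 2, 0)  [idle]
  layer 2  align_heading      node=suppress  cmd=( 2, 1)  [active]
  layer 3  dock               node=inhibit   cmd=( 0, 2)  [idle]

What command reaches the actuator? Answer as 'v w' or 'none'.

L0 track_target: active, feeds wire = (3, 2)
L1 explore_frontier: idle → wire stays (3, 2)
L2 align_heading: active, suppressor → wire = (2, 1)
L3 dock: idle → wire stays (2, 1)
actuator = (2, 1)

2 1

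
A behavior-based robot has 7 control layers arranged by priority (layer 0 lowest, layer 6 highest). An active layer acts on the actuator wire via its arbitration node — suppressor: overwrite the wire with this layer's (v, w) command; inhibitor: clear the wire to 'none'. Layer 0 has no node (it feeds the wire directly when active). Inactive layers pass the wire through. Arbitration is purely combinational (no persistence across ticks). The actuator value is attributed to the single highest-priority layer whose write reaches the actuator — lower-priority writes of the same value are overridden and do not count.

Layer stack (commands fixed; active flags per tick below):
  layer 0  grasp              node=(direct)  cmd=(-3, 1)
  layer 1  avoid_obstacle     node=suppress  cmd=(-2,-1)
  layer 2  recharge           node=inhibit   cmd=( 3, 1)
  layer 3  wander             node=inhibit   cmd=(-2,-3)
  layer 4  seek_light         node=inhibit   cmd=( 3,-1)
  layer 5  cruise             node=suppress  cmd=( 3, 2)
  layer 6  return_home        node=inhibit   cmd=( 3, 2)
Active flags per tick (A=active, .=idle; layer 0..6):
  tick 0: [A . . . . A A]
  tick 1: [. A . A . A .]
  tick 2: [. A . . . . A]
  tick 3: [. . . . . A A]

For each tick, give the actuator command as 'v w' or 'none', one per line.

tick 0:
  layer 0 (grasp) active — direct: (-3, 1)
  layer 1 (avoid_obstacle) idle — unchanged: (-3, 1)
  layer 2 (recharge) idle — unchanged: (-3, 1)
  layer 3 (wander) idle — unchanged: (-3, 1)
  layer 4 (seek_light) idle — unchanged: (-3, 1)
  layer 5 (cruise) active — suppresses: (3, 2)
  layer 6 (return_home) active — inhibits: none
  → actuator none
tick 1:
  layer 0 (grasp) idle — none
  layer 1 (avoid_obstacle) active — suppresses: (-2, -1)
  layer 2 (recharge) idle — unchanged: (-2, -1)
  layer 3 (wander) active — inhibits: none
  layer 4 (seek_light) idle — unchanged: none
  layer 5 (cruise) active — suppresses: (3, 2)
  layer 6 (return_home) idle — unchanged: (3, 2)
  → actuator (3, 2)
tick 2:
  layer 0 (grasp) idle — none
  layer 1 (avoid_obstacle) active — suppresses: (-2, -1)
  layer 2 (recharge) idle — unchanged: (-2, -1)
  layer 3 (wander) idle — unchanged: (-2, -1)
  layer 4 (seek_light) idle — unchanged: (-2, -1)
  layer 5 (cruise) idle — unchanged: (-2, -1)
  layer 6 (return_home) active — inhibits: none
  → actuator none
tick 3:
  layer 0 (grasp) idle — none
  layer 1 (avoid_obstacle) idle — unchanged: none
  layer 2 (recharge) idle — unchanged: none
  layer 3 (wander) idle — unchanged: none
  layer 4 (seek_light) idle — unchanged: none
  layer 5 (cruise) active — suppresses: (3, 2)
  layer 6 (return_home) active — inhibits: none
  → actuator none

none
3 2
none
none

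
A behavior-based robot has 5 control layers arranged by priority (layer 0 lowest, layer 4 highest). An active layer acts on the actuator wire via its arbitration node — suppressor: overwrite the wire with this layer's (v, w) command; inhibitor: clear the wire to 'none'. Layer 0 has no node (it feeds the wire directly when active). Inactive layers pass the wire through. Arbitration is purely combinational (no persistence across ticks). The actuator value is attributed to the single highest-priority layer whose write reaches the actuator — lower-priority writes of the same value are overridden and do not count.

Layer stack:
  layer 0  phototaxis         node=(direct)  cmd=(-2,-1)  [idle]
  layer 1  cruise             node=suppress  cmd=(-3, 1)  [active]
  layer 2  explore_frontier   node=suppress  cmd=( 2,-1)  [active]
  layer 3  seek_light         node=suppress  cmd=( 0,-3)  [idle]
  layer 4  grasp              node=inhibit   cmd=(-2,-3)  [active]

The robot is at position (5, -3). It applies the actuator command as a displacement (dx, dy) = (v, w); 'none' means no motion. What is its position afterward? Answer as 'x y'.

5 -3

layer 0 (phototaxis) idle — none
layer 1 (cruise) active — suppresses: (-3, 1)
layer 2 (explore_frontier) active — suppresses: (2, -1)
layer 3 (seek_light) idle — unchanged: (2, -1)
layer 4 (grasp) active — inhibits: none
→ actuator none
position: (5, -3) + none = (5, -3)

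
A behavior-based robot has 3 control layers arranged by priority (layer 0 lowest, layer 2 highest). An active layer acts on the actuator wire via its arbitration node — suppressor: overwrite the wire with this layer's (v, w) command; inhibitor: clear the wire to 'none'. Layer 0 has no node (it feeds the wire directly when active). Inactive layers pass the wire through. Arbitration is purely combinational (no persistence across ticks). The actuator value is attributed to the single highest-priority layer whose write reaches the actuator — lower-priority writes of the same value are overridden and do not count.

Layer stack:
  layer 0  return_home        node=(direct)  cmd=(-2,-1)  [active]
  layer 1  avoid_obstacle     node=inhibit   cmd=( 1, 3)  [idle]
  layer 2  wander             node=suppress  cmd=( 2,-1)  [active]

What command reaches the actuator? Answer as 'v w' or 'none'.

2 -1

layer 0 (return_home) active — direct: (-2, -1)
layer 1 (avoid_obstacle) idle — unchanged: (-2, -1)
layer 2 (wander) active — suppresses: (2, -1)
→ actuator (2, -1)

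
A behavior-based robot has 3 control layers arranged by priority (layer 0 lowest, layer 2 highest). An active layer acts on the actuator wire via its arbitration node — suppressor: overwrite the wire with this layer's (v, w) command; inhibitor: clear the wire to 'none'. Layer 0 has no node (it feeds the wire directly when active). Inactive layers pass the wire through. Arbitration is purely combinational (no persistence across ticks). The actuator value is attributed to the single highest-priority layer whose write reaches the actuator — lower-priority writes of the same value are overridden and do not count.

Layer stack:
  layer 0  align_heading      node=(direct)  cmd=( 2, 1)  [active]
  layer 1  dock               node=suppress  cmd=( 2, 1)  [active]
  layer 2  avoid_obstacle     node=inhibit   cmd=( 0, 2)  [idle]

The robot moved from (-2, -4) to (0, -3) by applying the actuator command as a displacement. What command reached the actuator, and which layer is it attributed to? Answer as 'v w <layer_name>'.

displacement = (0, -3) − (-2, -4) = (2, 1)
layer 0 (align_heading) active — direct: (2, 1)
layer 1 (dock) active — suppresses: (2, 1)
layer 2 (avoid_obstacle) idle — unchanged: (2, 1)
→ actuator (2, 1) — from layer 1 (dock)

2 1 dock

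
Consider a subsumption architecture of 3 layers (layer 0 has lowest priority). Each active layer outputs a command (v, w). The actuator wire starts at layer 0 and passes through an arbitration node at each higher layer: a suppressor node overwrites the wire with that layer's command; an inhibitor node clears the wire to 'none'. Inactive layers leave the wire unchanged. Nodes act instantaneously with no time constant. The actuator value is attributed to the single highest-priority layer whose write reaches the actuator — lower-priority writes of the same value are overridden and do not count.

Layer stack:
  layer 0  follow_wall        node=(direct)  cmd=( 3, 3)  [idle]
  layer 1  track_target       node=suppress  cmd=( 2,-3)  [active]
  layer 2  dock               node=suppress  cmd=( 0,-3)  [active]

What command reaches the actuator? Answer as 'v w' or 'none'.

L0 follow_wall: idle → wire = none
L1 track_target: active, suppressor → wire = (2, -3)
L2 dock: active, suppressor → wire = (0, -3)
actuator = (0, -3)

0 -3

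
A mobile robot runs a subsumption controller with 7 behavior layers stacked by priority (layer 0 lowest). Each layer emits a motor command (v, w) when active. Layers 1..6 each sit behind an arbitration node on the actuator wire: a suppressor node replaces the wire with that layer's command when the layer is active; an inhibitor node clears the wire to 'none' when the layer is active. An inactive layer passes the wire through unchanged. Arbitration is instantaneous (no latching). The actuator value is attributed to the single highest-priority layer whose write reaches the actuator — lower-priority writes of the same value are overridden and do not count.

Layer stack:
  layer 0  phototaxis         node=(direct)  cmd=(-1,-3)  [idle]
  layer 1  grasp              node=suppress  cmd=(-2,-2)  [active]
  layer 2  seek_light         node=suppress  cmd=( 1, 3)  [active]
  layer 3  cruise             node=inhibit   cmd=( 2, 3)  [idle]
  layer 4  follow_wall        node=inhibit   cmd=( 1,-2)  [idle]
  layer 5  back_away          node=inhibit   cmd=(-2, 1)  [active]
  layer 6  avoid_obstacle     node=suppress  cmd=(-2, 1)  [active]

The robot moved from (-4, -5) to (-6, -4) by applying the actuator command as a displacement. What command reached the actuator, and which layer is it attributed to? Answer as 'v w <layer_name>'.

displacement = (-6, -4) − (-4, -5) = (-2, 1)
layer 0 (phototaxis) idle — none
layer 1 (grasp) active — suppresses: (-2, -2)
layer 2 (seek_light) active — suppresses: (1, 3)
layer 3 (cruise) idle — unchanged: (1, 3)
layer 4 (follow_wall) idle — unchanged: (1, 3)
layer 5 (back_away) active — inhibits: none
layer 6 (avoid_obstacle) active — suppresses: (-2, 1)
→ actuator (-2, 1) — from layer 6 (avoid_obstacle)

-2 1 avoid_obstacle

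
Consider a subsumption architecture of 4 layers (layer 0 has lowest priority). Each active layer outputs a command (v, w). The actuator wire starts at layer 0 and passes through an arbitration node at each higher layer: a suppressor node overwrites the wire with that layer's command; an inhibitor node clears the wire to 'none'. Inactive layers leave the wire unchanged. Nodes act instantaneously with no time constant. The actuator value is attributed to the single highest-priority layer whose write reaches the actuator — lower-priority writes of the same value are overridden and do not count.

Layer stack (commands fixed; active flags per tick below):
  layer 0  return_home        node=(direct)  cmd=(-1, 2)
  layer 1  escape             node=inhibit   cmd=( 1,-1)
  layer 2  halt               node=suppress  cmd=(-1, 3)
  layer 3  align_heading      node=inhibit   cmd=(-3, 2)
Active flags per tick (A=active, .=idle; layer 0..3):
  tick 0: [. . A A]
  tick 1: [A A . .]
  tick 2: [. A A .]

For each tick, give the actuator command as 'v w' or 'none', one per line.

none
none
-1 3

tick 0:
  L0 return_home: idle → wire = none
  L1 escape: idle → wire stays none
  L2 halt: active, suppressor → wire = (-1, 3)
  L3 align_heading: active, inhibitor → wire = none
  actuator = none
tick 1:
  L0 return_home: active, feeds wire = (-1, 2)
  L1 escape: active, inhibitor → wire = none
  L2 halt: idle → wire stays none
  L3 align_heading: idle → wire stays none
  actuator = none
tick 2:
  L0 return_home: idle → wire = none
  L1 escape: active, inhibitor → wire = none
  L2 halt: active, suppressor → wire = (-1, 3)
  L3 align_heading: idle → wire stays (-1, 3)
  actuator = (-1, 3)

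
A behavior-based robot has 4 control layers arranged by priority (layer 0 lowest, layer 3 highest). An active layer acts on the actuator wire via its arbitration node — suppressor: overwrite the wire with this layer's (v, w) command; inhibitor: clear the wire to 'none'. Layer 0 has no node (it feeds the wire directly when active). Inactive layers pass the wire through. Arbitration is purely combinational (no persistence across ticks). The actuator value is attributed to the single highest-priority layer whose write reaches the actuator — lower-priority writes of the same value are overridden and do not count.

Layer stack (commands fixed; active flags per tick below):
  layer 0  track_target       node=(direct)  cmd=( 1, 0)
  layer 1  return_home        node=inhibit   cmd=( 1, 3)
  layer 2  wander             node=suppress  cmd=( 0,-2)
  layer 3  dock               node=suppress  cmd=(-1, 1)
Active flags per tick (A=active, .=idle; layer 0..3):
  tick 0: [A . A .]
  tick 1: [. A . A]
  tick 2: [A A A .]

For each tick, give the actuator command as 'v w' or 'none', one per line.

tick 0:
  L0 track_target: active, feeds wire = (1, 0)
  L1 return_home: idle → wire stays (1, 0)
  L2 wander: active, suppressor → wire = (0, -2)
  L3 dock: idle → wire stays (0, -2)
  actuator = (0, -2)
tick 1:
  L0 track_target: idle → wire = none
  L1 return_home: active, inhibitor → wire = none
  L2 wander: idle → wire stays none
  L3 dock: active, suppressor → wire = (-1, 1)
  actuator = (-1, 1)
tick 2:
  L0 track_target: active, feeds wire = (1, 0)
  L1 return_home: active, inhibitor → wire = none
  L2 wander: active, suppressor → wire = (0, -2)
  L3 dock: idle → wire stays (0, -2)
  actuator = (0, -2)

0 -2
-1 1
0 -2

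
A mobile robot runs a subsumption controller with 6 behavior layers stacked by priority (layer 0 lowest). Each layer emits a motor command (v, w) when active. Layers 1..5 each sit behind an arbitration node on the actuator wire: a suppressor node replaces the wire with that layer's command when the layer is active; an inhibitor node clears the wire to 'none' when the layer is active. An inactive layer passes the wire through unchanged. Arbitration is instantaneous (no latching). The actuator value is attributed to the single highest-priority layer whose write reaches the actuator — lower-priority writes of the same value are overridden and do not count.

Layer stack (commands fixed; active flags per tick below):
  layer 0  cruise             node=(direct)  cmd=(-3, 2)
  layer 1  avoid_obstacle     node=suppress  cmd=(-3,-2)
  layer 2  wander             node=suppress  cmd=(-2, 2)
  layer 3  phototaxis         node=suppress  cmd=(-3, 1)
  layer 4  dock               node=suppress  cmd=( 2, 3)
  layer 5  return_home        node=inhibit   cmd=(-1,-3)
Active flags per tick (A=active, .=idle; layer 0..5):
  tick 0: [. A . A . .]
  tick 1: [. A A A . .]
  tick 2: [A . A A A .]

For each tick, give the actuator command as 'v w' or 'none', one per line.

tick 0:
  layer 0 (cruise) idle — none
  layer 1 (avoid_obstacle) active — suppresses: (-3, -2)
  layer 2 (wander) idle — unchanged: (-3, -2)
  layer 3 (phototaxis) active — suppresses: (-3, 1)
  layer 4 (dock) idle — unchanged: (-3, 1)
  layer 5 (return_home) idle — unchanged: (-3, 1)
  → actuator (-3, 1)
tick 1:
  layer 0 (cruise) idle — none
  layer 1 (avoid_obstacle) active — suppresses: (-3, -2)
  layer 2 (wander) active — suppresses: (-2, 2)
  layer 3 (phototaxis) active — suppresses: (-3, 1)
  layer 4 (dock) idle — unchanged: (-3, 1)
  layer 5 (return_home) idle — unchanged: (-3, 1)
  → actuator (-3, 1)
tick 2:
  layer 0 (cruise) active — direct: (-3, 2)
  layer 1 (avoid_obstacle) idle — unchanged: (-3, 2)
  layer 2 (wander) active — suppresses: (-2, 2)
  layer 3 (phototaxis) active — suppresses: (-3, 1)
  layer 4 (dock) active — suppresses: (2, 3)
  layer 5 (return_home) idle — unchanged: (2, 3)
  → actuator (2, 3)

-3 1
-3 1
2 3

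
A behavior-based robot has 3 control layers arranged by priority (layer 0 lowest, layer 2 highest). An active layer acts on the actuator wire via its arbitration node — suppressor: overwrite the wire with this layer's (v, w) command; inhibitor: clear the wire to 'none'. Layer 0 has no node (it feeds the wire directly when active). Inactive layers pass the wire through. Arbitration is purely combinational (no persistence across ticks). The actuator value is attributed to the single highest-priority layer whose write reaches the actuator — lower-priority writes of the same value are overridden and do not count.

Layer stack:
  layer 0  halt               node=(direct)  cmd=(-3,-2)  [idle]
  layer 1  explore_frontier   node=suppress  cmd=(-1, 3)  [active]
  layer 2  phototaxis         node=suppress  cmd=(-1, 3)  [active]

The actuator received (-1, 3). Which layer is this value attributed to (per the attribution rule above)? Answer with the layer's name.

phototaxis

L0 halt: idle → wire = none
L1 explore_frontier: active, suppressor → wire = (-1, 3)
L2 phototaxis: active, suppressor → wire = (-1, 3)
actuator = (-1, 3)
last writer: layer 2 = phototaxis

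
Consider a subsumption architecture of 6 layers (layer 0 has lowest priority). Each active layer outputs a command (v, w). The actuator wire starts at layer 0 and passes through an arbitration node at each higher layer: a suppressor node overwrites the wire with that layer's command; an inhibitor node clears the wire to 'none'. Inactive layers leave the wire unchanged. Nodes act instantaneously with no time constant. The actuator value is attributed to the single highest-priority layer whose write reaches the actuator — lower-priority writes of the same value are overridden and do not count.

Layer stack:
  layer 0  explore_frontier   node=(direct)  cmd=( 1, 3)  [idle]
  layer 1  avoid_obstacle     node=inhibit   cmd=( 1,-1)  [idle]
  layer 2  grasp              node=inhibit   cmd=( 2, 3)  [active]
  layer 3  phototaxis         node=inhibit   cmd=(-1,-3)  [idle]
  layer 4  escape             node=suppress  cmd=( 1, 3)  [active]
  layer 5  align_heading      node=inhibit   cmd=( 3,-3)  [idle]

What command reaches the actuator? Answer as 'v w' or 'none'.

[0] explore_frontier off; wire := none
[1] avoid_obstacle off; pass none
[2] grasp on (inhibit); wire := none
[3] phototaxis off; pass none
[4] escape on (suppress); wire := (1, 3)
[5] align_heading off; pass (1, 3)
output (1, 3)

1 3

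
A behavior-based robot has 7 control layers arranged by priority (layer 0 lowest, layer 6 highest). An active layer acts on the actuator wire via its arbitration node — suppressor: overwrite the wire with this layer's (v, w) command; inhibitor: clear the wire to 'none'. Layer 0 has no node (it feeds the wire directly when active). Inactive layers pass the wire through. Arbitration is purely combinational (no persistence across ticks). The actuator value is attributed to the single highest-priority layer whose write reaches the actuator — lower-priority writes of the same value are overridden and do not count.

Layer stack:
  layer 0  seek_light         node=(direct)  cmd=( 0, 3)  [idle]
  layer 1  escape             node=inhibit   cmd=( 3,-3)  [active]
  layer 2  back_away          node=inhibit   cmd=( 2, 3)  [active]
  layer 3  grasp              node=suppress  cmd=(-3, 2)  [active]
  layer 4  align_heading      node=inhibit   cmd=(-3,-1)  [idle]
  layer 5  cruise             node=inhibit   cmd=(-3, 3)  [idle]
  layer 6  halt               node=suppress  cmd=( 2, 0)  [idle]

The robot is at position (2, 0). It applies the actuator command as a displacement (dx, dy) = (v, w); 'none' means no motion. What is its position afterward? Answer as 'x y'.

-1 2

layer 0 (seek_light) idle — none
layer 1 (escape) active — inhibits: none
layer 2 (back_away) active — inhibits: none
layer 3 (grasp) active — suppresses: (-3, 2)
layer 4 (align_heading) idle — unchanged: (-3, 2)
layer 5 (cruise) idle — unchanged: (-3, 2)
layer 6 (halt) idle — unchanged: (-3, 2)
→ actuator (-3, 2)
position: (2, 0) + (-3, 2) = (-1, 2)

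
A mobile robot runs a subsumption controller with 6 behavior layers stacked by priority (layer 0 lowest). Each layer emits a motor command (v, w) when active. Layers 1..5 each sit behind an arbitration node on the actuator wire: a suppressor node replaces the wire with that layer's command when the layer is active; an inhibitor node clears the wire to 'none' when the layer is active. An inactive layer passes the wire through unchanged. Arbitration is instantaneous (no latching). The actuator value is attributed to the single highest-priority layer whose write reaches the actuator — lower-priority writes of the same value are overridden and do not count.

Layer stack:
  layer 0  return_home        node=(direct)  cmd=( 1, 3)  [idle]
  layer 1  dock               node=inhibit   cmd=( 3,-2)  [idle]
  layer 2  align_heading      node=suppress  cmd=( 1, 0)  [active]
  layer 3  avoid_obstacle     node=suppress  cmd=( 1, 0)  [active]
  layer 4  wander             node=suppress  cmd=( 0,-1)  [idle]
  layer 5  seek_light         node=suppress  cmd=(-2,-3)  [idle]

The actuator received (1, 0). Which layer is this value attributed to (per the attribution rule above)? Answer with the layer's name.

layer 0 (return_home) idle — none
layer 1 (dock) idle — unchanged: none
layer 2 (align_heading) active — suppresses: (1, 0)
layer 3 (avoid_obstacle) active — suppresses: (1, 0)
layer 4 (wander) idle — unchanged: (1, 0)
layer 5 (seek_light) idle — unchanged: (1, 0)
→ actuator (1, 0)
last writer: layer 3 = avoid_obstacle

avoid_obstacle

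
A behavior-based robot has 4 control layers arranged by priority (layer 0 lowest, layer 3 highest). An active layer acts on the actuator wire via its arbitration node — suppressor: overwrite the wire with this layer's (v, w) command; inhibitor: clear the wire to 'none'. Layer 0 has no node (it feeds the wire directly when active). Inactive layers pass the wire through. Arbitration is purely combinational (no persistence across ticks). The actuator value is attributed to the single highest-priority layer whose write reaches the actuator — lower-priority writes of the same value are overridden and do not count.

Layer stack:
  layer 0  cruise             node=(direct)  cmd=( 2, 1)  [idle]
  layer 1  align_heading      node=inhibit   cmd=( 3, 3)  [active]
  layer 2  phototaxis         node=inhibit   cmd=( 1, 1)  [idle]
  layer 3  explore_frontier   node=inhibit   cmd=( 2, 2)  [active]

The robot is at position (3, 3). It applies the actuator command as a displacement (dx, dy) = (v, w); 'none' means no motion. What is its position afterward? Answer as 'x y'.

[0] cruise off; wire := none
[1] align_heading on (inhibit); wire := none
[2] phototaxis off; pass none
[3] explore_frontier on (inhibit); wire := none
output none
position: (3, 3) + none = (3, 3)

3 3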